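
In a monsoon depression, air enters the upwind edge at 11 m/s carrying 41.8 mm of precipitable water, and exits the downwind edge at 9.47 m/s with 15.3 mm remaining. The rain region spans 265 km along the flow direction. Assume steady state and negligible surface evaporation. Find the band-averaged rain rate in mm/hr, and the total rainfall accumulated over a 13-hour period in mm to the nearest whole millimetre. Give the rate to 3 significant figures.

Column moisture flux per unit crosswind length is F = V × PW.
Inflow: F_in = 11 × 41.8 = 459.8 mm·m/s
Outflow: F_out = 9.47 × 15.3 = 144.891 mm·m/s
Steady-state rate R = (F_in − F_out)/L = (459.8 − 144.891) / 265000 m = 1.188e-03 mm/s.
R = 1.188e-03 × 3600 = 4.28 mm/hr.
Over 13 h: total = 4.28 × 13 = 55.64 ≈ 56 mm.

R ≈ 4.28 mm/hr; total ≈ 56 mm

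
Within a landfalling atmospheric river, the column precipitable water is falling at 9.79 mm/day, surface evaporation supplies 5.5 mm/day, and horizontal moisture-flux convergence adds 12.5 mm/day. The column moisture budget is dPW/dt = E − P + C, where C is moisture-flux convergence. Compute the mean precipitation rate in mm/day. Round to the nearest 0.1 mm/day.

P ≈ 27.8 mm/day

dPW/dt = -9.79 mm/day.
P = E + C − dPW/dt = 5.5 + (12.5) − (-9.79) = 27.8 mm/day.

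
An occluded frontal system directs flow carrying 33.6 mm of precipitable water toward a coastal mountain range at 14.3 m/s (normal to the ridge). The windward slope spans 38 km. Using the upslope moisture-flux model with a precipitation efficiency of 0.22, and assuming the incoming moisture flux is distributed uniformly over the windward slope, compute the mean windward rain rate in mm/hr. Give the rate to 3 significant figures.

R ≈ 10.0 mm/hr

Incoming column moisture flux per unit ridge length: F = V × PW = 14.3 × 33.6 = 480.48 mm·m/s.
Spread over the 38 km slope with efficiency ε = 0.22: R = ε·F/W = 0.22 × 480.48 / 38000 m = 2.782e-03 mm/s.
R = 2.782e-03 × 3600 = 10.0 mm/hr.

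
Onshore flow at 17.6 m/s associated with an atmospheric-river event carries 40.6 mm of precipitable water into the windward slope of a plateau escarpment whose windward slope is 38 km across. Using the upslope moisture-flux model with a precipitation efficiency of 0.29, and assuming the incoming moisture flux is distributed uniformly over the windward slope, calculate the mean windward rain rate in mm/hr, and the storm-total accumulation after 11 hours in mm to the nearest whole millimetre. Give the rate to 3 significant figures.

Incoming column moisture flux per unit ridge length: F = V × PW = 17.6 × 40.6 = 714.56 mm·m/s.
Spread over the 38 km slope with efficiency ε = 0.29: R = ε·F/W = 0.29 × 714.56 / 38000 m = 5.453e-03 mm/s.
R = 5.453e-03 × 3600 = 19.6 mm/hr.
Over 11 h: total = 19.6 × 11 = 215.6 ≈ 216 mm.

R ≈ 19.6 mm/hr; total ≈ 216 mm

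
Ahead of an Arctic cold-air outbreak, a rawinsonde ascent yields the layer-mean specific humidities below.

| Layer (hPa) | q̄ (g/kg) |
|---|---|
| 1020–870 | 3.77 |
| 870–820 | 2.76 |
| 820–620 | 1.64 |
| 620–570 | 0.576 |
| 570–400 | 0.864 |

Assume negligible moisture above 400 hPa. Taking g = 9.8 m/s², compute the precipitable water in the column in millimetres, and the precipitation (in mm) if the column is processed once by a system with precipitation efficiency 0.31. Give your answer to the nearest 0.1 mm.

Precipitable water is the column-integrated vapour mass per unit area: PW = (1/g) Σ q̄ Δp, with q in kg/kg and Δp in Pa (1 kg/m² of water = 1 mm).
Layer 1020–870 hPa: Δp = 150 hPa = 15000 Pa, q̄ = 0.00377 kg/kg → 0.00377 × 15000 / 9.8 = 5.77 mm
Layer 870–820 hPa: Δp = 50 hPa = 5000 Pa, q̄ = 0.00276 kg/kg → 0.00276 × 5000 / 9.8 = 1.41 mm
Layer 820–620 hPa: Δp = 200 hPa = 20000 Pa, q̄ = 0.00164 kg/kg → 0.00164 × 20000 / 9.8 = 3.35 mm
Layer 620–570 hPa: Δp = 50 hPa = 5000 Pa, q̄ = 0.000576 kg/kg → 0.000576 × 5000 / 9.8 = 0.29 mm
Layer 570–400 hPa: Δp = 170 hPa = 17000 Pa, q̄ = 0.000864 kg/kg → 0.000864 × 17000 / 9.8 = 1.50 mm
PW = 5.77 + 1.41 + 3.35 + 0.29 + 1.50 = 12.32 ≈ 12.3 mm.
Precipitation = ε × PW = 0.31 × 12.3 = 3.8 mm.

PW ≈ 12.3 mm; precipitation ≈ 3.8 mm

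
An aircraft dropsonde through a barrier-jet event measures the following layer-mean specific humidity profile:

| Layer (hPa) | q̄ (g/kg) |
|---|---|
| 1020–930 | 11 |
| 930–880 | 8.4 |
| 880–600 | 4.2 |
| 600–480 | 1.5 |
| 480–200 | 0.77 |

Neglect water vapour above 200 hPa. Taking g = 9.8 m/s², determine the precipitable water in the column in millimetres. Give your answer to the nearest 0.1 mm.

PW ≈ 30.4 mm

Precipitable water is the column-integrated vapour mass per unit area: PW = (1/g) Σ q̄ Δp, with q in kg/kg and Δp in Pa (1 kg/m² of water = 1 mm).
Layer 1020–930 hPa: Δp = 90 hPa = 9000 Pa, q̄ = 0.011 kg/kg → 0.011 × 9000 / 9.8 = 10.10 mm
Layer 930–880 hPa: Δp = 50 hPa = 5000 Pa, q̄ = 0.0084 kg/kg → 0.0084 × 5000 / 9.8 = 4.29 mm
Layer 880–600 hPa: Δp = 280 hPa = 28000 Pa, q̄ = 0.0042 kg/kg → 0.0042 × 28000 / 9.8 = 12.00 mm
Layer 600–480 hPa: Δp = 120 hPa = 12000 Pa, q̄ = 0.0015 kg/kg → 0.0015 × 12000 / 9.8 = 1.84 mm
Layer 480–200 hPa: Δp = 280 hPa = 28000 Pa, q̄ = 0.00077 kg/kg → 0.00077 × 28000 / 9.8 = 2.20 mm
PW = 10.10 + 4.29 + 12.00 + 1.84 + 2.20 = 30.43 ≈ 30.4 mm.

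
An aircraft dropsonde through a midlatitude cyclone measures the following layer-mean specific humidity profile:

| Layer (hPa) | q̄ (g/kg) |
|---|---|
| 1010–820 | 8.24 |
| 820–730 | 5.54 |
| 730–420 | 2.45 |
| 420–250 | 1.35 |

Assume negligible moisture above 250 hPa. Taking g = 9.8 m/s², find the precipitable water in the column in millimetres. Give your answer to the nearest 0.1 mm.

Precipitable water is the column-integrated vapour mass per unit area: PW = (1/g) Σ q̄ Δp, with q in kg/kg and Δp in Pa (1 kg/m² of water = 1 mm).
Layer 1010–820 hPa: Δp = 190 hPa = 19000 Pa, q̄ = 0.00824 kg/kg → 0.00824 × 19000 / 9.8 = 15.98 mm
Layer 820–730 hPa: Δp = 90 hPa = 9000 Pa, q̄ = 0.00554 kg/kg → 0.00554 × 9000 / 9.8 = 5.09 mm
Layer 730–420 hPa: Δp = 310 hPa = 31000 Pa, q̄ = 0.00245 kg/kg → 0.00245 × 31000 / 9.8 = 7.75 mm
Layer 420–250 hPa: Δp = 170 hPa = 17000 Pa, q̄ = 0.00135 kg/kg → 0.00135 × 17000 / 9.8 = 2.34 mm
PW = 15.98 + 5.09 + 7.75 + 2.34 = 31.16 ≈ 31.2 mm.

PW ≈ 31.2 mm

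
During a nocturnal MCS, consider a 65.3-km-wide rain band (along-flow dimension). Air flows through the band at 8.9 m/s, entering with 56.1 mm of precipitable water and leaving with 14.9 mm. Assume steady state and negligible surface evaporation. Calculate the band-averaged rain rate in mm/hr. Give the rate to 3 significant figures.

R ≈ 20.2 mm/hr

Column moisture flux per unit crosswind length is F = V × PW.
Inflow: F_in = 8.9 × 56.1 = 499.29 mm·m/s
Outflow: F_out = 8.9 × 14.9 = 132.61 mm·m/s
Steady-state rate R = (F_in − F_out)/L = (499.29 − 132.61) / 65300 m = 5.615e-03 mm/s.
R = 5.615e-03 × 3600 = 20.2 mm/hr.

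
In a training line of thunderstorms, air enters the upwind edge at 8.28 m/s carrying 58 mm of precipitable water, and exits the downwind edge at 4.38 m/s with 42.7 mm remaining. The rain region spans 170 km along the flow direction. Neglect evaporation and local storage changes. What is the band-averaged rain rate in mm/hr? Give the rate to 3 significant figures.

R ≈ 6.21 mm/hr

Column moisture flux per unit crosswind length is F = V × PW.
Inflow: F_in = 8.28 × 58 = 480.24 mm·m/s
Outflow: F_out = 4.38 × 42.7 = 187.026 mm·m/s
Steady-state rate R = (F_in − F_out)/L = (480.24 − 187.026) / 170000 m = 1.725e-03 mm/s.
R = 1.725e-03 × 3600 = 6.21 mm/hr.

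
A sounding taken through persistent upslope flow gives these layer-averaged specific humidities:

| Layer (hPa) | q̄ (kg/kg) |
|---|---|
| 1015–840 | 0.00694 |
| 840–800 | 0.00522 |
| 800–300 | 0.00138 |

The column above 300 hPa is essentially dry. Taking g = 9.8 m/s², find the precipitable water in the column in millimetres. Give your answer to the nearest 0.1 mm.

Precipitable water is the column-integrated vapour mass per unit area: PW = (1/g) Σ q̄ Δp, with q in kg/kg and Δp in Pa (1 kg/m² of water = 1 mm).
Layer 1015–840 hPa: Δp = 175 hPa = 17500 Pa, q̄ = 0.00694 kg/kg → 0.00694 × 17500 / 9.8 = 12.39 mm
Layer 840–800 hPa: Δp = 40 hPa = 4000 Pa, q̄ = 0.00522 kg/kg → 0.00522 × 4000 / 9.8 = 2.13 mm
Layer 800–300 hPa: Δp = 500 hPa = 50000 Pa, q̄ = 0.00138 kg/kg → 0.00138 × 50000 / 9.8 = 7.04 mm
PW = 12.39 + 2.13 + 7.04 = 21.56 ≈ 21.6 mm.

PW ≈ 21.6 mm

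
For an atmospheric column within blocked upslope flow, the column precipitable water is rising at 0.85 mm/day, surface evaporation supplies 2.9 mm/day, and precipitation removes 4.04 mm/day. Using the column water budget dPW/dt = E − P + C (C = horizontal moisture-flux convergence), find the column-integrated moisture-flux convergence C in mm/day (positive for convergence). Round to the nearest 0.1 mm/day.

dPW/dt = +0.85 mm/day.
C = dPW/dt − E + P = (+0.85) − 2.9 + 4.04 = 2.0 mm/day.

C ≈ 2.0 mm/day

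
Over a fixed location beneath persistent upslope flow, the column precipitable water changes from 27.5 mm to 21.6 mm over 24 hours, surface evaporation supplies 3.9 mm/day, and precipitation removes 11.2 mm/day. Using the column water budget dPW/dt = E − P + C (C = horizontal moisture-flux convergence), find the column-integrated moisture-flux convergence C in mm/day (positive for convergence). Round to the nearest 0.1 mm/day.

C ≈ 1.4 mm/day

dPW/dt = (21.6 − 27.5) mm / (24/24 day) = -5.900 mm/day.
C = dPW/dt − E + P = (-5.900) − 3.9 + 11.2 = 1.4 mm/day.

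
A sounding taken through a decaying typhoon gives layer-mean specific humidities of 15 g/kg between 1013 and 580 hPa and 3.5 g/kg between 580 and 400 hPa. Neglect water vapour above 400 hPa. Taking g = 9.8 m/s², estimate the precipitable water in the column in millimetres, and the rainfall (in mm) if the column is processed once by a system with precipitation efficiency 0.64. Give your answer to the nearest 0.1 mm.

Precipitable water is the column-integrated vapour mass per unit area: PW = (1/g) Σ q̄ Δp, with q in kg/kg and Δp in Pa (1 kg/m² of water = 1 mm).
Layer 1013–580 hPa: Δp = 433 hPa = 43300 Pa, q̄ = 0.015 kg/kg → 0.015 × 43300 / 9.8 = 66.28 mm
Layer 580–400 hPa: Δp = 180 hPa = 18000 Pa, q̄ = 0.0035 kg/kg → 0.0035 × 18000 / 9.8 = 6.43 mm
PW = 66.28 + 6.43 = 72.71 ≈ 72.7 mm.
Rainfall = ε × PW = 0.64 × 72.7 = 46.5 mm.

PW ≈ 72.7 mm; rainfall ≈ 46.5 mm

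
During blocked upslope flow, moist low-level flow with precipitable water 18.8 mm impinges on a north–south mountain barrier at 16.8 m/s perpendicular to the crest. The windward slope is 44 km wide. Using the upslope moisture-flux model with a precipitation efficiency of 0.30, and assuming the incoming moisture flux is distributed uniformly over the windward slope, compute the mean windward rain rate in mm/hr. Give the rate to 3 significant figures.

Incoming column moisture flux per unit ridge length: F = V × PW = 16.8 × 18.8 = 315.84 mm·m/s.
Spread over the 44 km slope with efficiency ε = 0.30: R = ε·F/W = 0.30 × 315.84 / 44000 m = 2.153e-03 mm/s.
R = 2.153e-03 × 3600 = 7.75 mm/hr.

R ≈ 7.75 mm/hr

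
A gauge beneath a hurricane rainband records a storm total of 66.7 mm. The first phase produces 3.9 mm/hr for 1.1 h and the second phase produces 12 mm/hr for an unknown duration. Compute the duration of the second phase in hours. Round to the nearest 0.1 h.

duration ≈ 5.2 h

Known phases: 3.9 × 1.1 = 4.29 mm.
Remaining depth = 66.7 − 4.29 = 62.41 mm.
Duration = 62.41 / 12 = 5.2 h.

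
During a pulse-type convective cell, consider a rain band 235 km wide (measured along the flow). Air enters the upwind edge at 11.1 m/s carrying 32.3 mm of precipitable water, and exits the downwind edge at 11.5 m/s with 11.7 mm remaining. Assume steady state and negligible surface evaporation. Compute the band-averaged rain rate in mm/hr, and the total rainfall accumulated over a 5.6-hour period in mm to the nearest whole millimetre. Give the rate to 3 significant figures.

Column moisture flux per unit crosswind length is F = V × PW.
Inflow: F_in = 11.1 × 32.3 = 358.53 mm·m/s
Outflow: F_out = 11.5 × 11.7 = 134.55 mm·m/s
Steady-state rate R = (F_in − F_out)/L = (358.53 − 134.55) / 235000 m = 9.531e-04 mm/s.
R = 9.531e-04 × 3600 = 3.43 mm/hr.
Over 5.6 h: total = 3.43 × 5.6 = 19.208 ≈ 19 mm.

R ≈ 3.43 mm/hr; total ≈ 19 mm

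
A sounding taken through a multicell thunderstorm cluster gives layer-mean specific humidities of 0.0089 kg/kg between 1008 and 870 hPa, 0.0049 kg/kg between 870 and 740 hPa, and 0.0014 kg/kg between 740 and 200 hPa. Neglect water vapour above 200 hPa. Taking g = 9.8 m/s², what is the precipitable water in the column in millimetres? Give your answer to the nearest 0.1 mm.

PW ≈ 26.7 mm

Precipitable water is the column-integrated vapour mass per unit area: PW = (1/g) Σ q̄ Δp, with q in kg/kg and Δp in Pa (1 kg/m² of water = 1 mm).
Layer 1008–870 hPa: Δp = 138 hPa = 13800 Pa, q̄ = 0.0089 kg/kg → 0.0089 × 13800 / 9.8 = 12.53 mm
Layer 870–740 hPa: Δp = 130 hPa = 13000 Pa, q̄ = 0.0049 kg/kg → 0.0049 × 13000 / 9.8 = 6.50 mm
Layer 740–200 hPa: Δp = 540 hPa = 54000 Pa, q̄ = 0.0014 kg/kg → 0.0014 × 54000 / 9.8 = 7.71 mm
PW = 12.53 + 6.50 + 7.71 = 26.74 ≈ 26.7 mm.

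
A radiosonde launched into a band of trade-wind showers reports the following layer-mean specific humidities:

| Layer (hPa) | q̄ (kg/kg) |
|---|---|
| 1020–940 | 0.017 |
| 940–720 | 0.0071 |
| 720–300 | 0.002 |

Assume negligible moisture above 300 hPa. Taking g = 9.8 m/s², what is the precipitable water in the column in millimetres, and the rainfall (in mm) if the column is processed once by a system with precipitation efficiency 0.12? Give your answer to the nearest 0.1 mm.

Precipitable water is the column-integrated vapour mass per unit area: PW = (1/g) Σ q̄ Δp, with q in kg/kg and Δp in Pa (1 kg/m² of water = 1 mm).
Layer 1020–940 hPa: Δp = 80 hPa = 8000 Pa, q̄ = 0.017 kg/kg → 0.017 × 8000 / 9.8 = 13.88 mm
Layer 940–720 hPa: Δp = 220 hPa = 22000 Pa, q̄ = 0.0071 kg/kg → 0.0071 × 22000 / 9.8 = 15.94 mm
Layer 720–300 hPa: Δp = 420 hPa = 42000 Pa, q̄ = 0.002 kg/kg → 0.002 × 42000 / 9.8 = 8.57 mm
PW = 13.88 + 15.94 + 8.57 = 38.39 ≈ 38.4 mm.
Rainfall = ε × PW = 0.12 × 38.4 = 4.6 mm.

PW ≈ 38.4 mm; rainfall ≈ 4.6 mm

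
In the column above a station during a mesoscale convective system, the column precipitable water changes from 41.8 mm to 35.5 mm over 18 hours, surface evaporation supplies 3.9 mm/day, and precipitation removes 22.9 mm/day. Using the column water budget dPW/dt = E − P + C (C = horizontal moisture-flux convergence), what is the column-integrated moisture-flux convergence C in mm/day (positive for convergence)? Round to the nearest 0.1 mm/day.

dPW/dt = (35.5 − 41.8) mm / (18/24 day) = -8.400 mm/day.
C = dPW/dt − E + P = (-8.400) − 3.9 + 22.9 = 10.6 mm/day.

C ≈ 10.6 mm/day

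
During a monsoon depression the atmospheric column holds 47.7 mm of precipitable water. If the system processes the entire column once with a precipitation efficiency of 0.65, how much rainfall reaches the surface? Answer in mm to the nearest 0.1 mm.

Rainfall = ε × PW = 0.65 × 47.7 = 31.0 mm.

rainfall ≈ 31.0 mm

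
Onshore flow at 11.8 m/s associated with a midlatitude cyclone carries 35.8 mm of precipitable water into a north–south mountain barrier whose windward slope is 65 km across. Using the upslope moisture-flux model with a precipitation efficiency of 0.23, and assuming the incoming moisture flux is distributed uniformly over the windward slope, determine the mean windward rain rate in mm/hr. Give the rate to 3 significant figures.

Incoming column moisture flux per unit ridge length: F = V × PW = 11.8 × 35.8 = 422.44 mm·m/s.
Spread over the 65 km slope with efficiency ε = 0.23: R = ε·F/W = 0.23 × 422.44 / 65000 m = 1.495e-03 mm/s.
R = 1.495e-03 × 3600 = 5.38 mm/hr.

R ≈ 5.38 mm/hr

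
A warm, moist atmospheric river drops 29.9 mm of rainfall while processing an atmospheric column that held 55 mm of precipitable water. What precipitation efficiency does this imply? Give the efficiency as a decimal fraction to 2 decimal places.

ε = rainfall / PW = 29.9 / 55 = 0.54.

ε ≈ 0.54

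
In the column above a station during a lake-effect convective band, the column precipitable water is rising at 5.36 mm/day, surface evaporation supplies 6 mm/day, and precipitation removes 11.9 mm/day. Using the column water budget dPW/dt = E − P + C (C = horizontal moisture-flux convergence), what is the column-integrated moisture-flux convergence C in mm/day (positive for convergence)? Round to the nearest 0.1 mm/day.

dPW/dt = +5.36 mm/day.
C = dPW/dt − E + P = (+5.36) − 6 + 11.9 = 11.3 mm/day.

C ≈ 11.3 mm/day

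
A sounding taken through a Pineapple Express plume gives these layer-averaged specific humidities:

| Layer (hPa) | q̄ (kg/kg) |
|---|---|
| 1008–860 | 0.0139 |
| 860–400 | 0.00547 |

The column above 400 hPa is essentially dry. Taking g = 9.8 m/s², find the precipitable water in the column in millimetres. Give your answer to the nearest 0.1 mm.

Precipitable water is the column-integrated vapour mass per unit area: PW = (1/g) Σ q̄ Δp, with q in kg/kg and Δp in Pa (1 kg/m² of water = 1 mm).
Layer 1008–860 hPa: Δp = 148 hPa = 14800 Pa, q̄ = 0.0139 kg/kg → 0.0139 × 14800 / 9.8 = 20.99 mm
Layer 860–400 hPa: Δp = 460 hPa = 46000 Pa, q̄ = 0.00547 kg/kg → 0.00547 × 46000 / 9.8 = 25.68 mm
PW = 20.99 + 25.68 = 46.67 ≈ 46.7 mm.

PW ≈ 46.7 mm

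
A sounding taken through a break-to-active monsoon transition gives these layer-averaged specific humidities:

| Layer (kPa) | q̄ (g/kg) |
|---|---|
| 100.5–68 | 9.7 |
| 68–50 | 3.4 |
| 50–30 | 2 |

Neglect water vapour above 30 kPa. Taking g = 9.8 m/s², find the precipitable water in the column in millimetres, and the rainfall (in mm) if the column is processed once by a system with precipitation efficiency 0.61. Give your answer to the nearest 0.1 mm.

Precipitable water is the column-integrated vapour mass per unit area: PW = (1/g) Σ q̄ Δp, with q in kg/kg and Δp in Pa (1 kg/m² of water = 1 mm).
Layer 100.5–68 kPa: Δp = 325 hPa = 32500 Pa, q̄ = 0.0097 kg/kg → 0.0097 × 32500 / 9.8 = 32.17 mm
Layer 68–50 kPa: Δp = 180 hPa = 18000 Pa, q̄ = 0.0034 kg/kg → 0.0034 × 18000 / 9.8 = 6.24 mm
Layer 50–30 kPa: Δp = 200 hPa = 20000 Pa, q̄ = 0.002 kg/kg → 0.002 × 20000 / 9.8 = 4.08 mm
PW = 32.17 + 6.24 + 4.08 = 42.49 ≈ 42.5 mm.
Rainfall = ε × PW = 0.61 × 42.5 = 25.9 mm.

PW ≈ 42.5 mm; rainfall ≈ 25.9 mm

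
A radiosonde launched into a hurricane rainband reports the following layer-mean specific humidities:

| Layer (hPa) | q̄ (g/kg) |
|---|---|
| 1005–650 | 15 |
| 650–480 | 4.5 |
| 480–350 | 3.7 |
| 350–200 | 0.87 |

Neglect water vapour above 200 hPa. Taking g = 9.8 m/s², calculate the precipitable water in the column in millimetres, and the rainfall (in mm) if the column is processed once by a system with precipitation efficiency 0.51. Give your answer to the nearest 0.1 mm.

PW ≈ 68.4 mm; rainfall ≈ 34.9 mm

Precipitable water is the column-integrated vapour mass per unit area: PW = (1/g) Σ q̄ Δp, with q in kg/kg and Δp in Pa (1 kg/m² of water = 1 mm).
Layer 1005–650 hPa: Δp = 355 hPa = 35500 Pa, q̄ = 0.015 kg/kg → 0.015 × 35500 / 9.8 = 54.34 mm
Layer 650–480 hPa: Δp = 170 hPa = 17000 Pa, q̄ = 0.0045 kg/kg → 0.0045 × 17000 / 9.8 = 7.81 mm
Layer 480–350 hPa: Δp = 130 hPa = 13000 Pa, q̄ = 0.0037 kg/kg → 0.0037 × 13000 / 9.8 = 4.91 mm
Layer 350–200 hPa: Δp = 150 hPa = 15000 Pa, q̄ = 0.00087 kg/kg → 0.00087 × 15000 / 9.8 = 1.33 mm
PW = 54.34 + 7.81 + 4.91 + 1.33 = 68.39 ≈ 68.4 mm.
Rainfall = ε × PW = 0.51 × 68.4 = 34.9 mm.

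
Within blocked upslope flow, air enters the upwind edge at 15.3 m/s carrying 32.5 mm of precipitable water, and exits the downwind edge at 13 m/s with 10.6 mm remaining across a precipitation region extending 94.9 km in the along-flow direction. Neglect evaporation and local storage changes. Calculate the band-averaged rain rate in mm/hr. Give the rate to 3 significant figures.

R ≈ 13.6 mm/hr

Column moisture flux per unit crosswind length is F = V × PW.
Inflow: F_in = 15.3 × 32.5 = 497.25 mm·m/s
Outflow: F_out = 13 × 10.6 = 137.8 mm·m/s
Steady-state rate R = (F_in − F_out)/L = (497.25 − 137.8) / 94900 m = 3.788e-03 mm/s.
R = 3.788e-03 × 3600 = 13.6 mm/hr.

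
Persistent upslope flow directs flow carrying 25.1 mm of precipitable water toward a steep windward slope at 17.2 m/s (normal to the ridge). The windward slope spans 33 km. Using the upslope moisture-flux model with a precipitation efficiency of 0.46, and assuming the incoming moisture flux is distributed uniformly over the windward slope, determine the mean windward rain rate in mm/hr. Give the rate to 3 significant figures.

Incoming column moisture flux per unit ridge length: F = V × PW = 17.2 × 25.1 = 431.72 mm·m/s.
Spread over the 33 km slope with efficiency ε = 0.46: R = ε·F/W = 0.46 × 431.72 / 33000 m = 6.018e-03 mm/s.
R = 6.018e-03 × 3600 = 21.7 mm/hr.

R ≈ 21.7 mm/hr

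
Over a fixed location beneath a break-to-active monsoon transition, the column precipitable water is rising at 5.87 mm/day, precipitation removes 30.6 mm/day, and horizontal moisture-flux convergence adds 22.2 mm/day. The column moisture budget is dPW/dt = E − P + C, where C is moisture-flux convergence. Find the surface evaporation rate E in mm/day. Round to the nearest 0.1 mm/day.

E ≈ 14.3 mm/day

dPW/dt = +5.87 mm/day.
E = dPW/dt + P − C = (+5.87) + 30.6 − (22.2) = 14.3 mm/day.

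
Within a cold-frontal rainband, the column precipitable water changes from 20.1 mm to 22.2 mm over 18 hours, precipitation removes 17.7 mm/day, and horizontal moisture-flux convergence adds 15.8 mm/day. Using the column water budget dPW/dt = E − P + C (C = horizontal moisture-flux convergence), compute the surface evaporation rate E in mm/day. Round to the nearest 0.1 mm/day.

dPW/dt = (22.2 − 20.1) mm / (18/24 day) = +2.800 mm/day.
E = dPW/dt + P − C = (+2.800) + 17.7 − (15.8) = 4.7 mm/day.

E ≈ 4.7 mm/day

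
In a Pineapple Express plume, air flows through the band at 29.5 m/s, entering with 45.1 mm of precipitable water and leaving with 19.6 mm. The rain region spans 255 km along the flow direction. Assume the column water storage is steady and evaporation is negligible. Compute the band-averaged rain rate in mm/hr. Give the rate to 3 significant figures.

Column moisture flux per unit crosswind length is F = V × PW.
Inflow: F_in = 29.5 × 45.1 = 1330.45 mm·m/s
Outflow: F_out = 29.5 × 19.6 = 578.2 mm·m/s
Steady-state rate R = (F_in − F_out)/L = (1330.45 − 578.2) / 255000 m = 2.950e-03 mm/s.
R = 2.950e-03 × 3600 = 10.6 mm/hr.

R ≈ 10.6 mm/hr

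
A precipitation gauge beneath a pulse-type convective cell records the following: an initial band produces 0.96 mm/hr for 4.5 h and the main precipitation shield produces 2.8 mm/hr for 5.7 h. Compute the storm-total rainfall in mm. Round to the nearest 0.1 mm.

Total = Σ Rᵢ Δtᵢ = 0.96 × 4.5 + 2.8 × 5.7
      = 4.32 + 15.96 = 20.3 mm.

total ≈ 20.3 mm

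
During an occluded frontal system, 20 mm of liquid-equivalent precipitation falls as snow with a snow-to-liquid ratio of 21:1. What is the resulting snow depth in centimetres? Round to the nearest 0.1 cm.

Snow depth = liquid × ratio = 20 mm × 21 = 420 mm = 42.0 cm.

snow depth ≈ 42.0 cm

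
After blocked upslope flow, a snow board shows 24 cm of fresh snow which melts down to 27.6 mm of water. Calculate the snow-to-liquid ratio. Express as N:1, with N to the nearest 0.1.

Ratio = snow depth / SWE = 240 mm / 27.6 mm = 8.7, i.e. 8.7:1.

ratio ≈ 8.7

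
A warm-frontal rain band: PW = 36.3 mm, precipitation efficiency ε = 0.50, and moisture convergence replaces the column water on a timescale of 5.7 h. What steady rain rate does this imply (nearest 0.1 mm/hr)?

Each overturning extracts ε × PW = 0.50 × 36.3 = 18.15 mm.
Rate = ε·PW / τ = 18.15 / 5.7 h = 3.2 mm/hr.

R ≈ 3.2 mm/hr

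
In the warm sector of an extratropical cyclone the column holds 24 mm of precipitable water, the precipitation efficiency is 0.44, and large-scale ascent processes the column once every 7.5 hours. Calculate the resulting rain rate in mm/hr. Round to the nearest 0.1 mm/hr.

Each overturning extracts ε × PW = 0.44 × 24 = 10.56 mm.
Rate = ε·PW / τ = 10.56 / 7.5 h = 1.4 mm/hr.

R ≈ 1.4 mm/hr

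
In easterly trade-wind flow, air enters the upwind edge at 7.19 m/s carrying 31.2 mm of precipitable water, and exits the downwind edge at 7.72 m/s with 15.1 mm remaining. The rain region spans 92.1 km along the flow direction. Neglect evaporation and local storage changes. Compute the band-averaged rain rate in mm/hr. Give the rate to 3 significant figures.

R ≈ 4.21 mm/hr

Column moisture flux per unit crosswind length is F = V × PW.
Inflow: F_in = 7.19 × 31.2 = 224.328 mm·m/s
Outflow: F_out = 7.72 × 15.1 = 116.572 mm·m/s
Steady-state rate R = (F_in − F_out)/L = (224.328 − 116.572) / 92100 m = 1.170e-03 mm/s.
R = 1.170e-03 × 3600 = 4.21 mm/hr.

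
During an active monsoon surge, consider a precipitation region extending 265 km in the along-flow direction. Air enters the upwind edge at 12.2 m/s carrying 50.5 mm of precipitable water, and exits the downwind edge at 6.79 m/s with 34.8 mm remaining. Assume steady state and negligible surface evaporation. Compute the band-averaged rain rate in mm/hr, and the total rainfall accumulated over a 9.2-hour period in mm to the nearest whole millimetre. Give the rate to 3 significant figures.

Column moisture flux per unit crosswind length is F = V × PW.
Inflow: F_in = 12.2 × 50.5 = 616.1 mm·m/s
Outflow: F_out = 6.79 × 34.8 = 236.292 mm·m/s
Steady-state rate R = (F_in − F_out)/L = (616.1 − 236.292) / 265000 m = 1.433e-03 mm/s.
R = 1.433e-03 × 3600 = 5.16 mm/hr.
Over 9.2 h: total = 5.16 × 9.2 = 47.472 ≈ 47 mm.

R ≈ 5.16 mm/hr; total ≈ 47 mm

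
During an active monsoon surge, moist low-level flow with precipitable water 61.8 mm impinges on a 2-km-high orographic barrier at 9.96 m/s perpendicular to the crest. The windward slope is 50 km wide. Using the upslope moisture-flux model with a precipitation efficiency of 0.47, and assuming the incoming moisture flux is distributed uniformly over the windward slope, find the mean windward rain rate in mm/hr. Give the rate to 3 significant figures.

R ≈ 20.8 mm/hr

Incoming column moisture flux per unit ridge length: F = V × PW = 9.96 × 61.8 = 615.528 mm·m/s.
Spread over the 50 km slope with efficiency ε = 0.47: R = ε·F/W = 0.47 × 615.528 / 50000 m = 5.786e-03 mm/s.
R = 5.786e-03 × 3600 = 20.8 mm/hr.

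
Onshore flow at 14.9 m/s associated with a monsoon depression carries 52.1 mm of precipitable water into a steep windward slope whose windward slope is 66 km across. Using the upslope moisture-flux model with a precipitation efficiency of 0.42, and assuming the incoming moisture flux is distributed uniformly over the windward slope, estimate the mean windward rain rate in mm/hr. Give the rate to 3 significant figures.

Incoming column moisture flux per unit ridge length: F = V × PW = 14.9 × 52.1 = 776.29 mm·m/s.
Spread over the 66 km slope with efficiency ε = 0.42: R = ε·F/W = 0.42 × 776.29 / 66000 m = 4.940e-03 mm/s.
R = 4.940e-03 × 3600 = 17.8 mm/hr.

R ≈ 17.8 mm/hr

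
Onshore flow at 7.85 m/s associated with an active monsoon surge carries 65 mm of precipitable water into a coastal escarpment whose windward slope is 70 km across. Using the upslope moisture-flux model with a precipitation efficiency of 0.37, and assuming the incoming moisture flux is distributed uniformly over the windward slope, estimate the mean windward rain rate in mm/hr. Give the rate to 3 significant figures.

R ≈ 9.71 mm/hr

Incoming column moisture flux per unit ridge length: F = V × PW = 7.85 × 65 = 510.25 mm·m/s.
Spread over the 70 km slope with efficiency ε = 0.37: R = ε·F/W = 0.37 × 510.25 / 70000 m = 2.697e-03 mm/s.
R = 2.697e-03 × 3600 = 9.71 mm/hr.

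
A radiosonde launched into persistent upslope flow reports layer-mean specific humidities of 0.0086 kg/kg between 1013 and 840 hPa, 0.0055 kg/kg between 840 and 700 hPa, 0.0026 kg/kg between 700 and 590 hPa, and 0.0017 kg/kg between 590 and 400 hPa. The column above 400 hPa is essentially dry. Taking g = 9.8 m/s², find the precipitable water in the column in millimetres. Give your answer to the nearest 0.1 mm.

PW ≈ 29.3 mm

Precipitable water is the column-integrated vapour mass per unit area: PW = (1/g) Σ q̄ Δp, with q in kg/kg and Δp in Pa (1 kg/m² of water = 1 mm).
Layer 1013–840 hPa: Δp = 173 hPa = 17300 Pa, q̄ = 0.0086 kg/kg → 0.0086 × 17300 / 9.8 = 15.18 mm
Layer 840–700 hPa: Δp = 140 hPa = 14000 Pa, q̄ = 0.0055 kg/kg → 0.0055 × 14000 / 9.8 = 7.86 mm
Layer 700–590 hPa: Δp = 110 hPa = 11000 Pa, q̄ = 0.0026 kg/kg → 0.0026 × 11000 / 9.8 = 2.92 mm
Layer 590–400 hPa: Δp = 190 hPa = 19000 Pa, q̄ = 0.0017 kg/kg → 0.0017 × 19000 / 9.8 = 3.30 mm
PW = 15.18 + 7.86 + 2.92 + 3.30 = 29.26 ≈ 29.3 mm.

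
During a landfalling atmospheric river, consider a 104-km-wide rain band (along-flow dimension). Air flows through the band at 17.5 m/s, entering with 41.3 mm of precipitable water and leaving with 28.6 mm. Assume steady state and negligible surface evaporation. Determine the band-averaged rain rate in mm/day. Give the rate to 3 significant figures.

Column moisture flux per unit crosswind length is F = V × PW.
Inflow: F_in = 17.5 × 41.3 = 722.75 mm·m/s
Outflow: F_out = 17.5 × 28.6 = 500.5 mm·m/s
Steady-state rate R = (F_in − F_out)/L = (722.75 − 500.5) / 104000 m = 2.137e-03 mm/s.
R = 2.137e-03 × 3600 × 24 = 185 mm/day.

R ≈ 185 mm/day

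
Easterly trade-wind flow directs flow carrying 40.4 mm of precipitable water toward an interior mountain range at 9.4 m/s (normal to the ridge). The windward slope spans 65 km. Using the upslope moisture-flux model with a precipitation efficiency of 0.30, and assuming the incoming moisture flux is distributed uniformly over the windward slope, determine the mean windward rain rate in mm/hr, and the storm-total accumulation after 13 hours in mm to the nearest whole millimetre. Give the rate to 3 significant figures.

Incoming column moisture flux per unit ridge length: F = V × PW = 9.4 × 40.4 = 379.76 mm·m/s.
Spread over the 65 km slope with efficiency ε = 0.30: R = ε·F/W = 0.30 × 379.76 / 65000 m = 1.753e-03 mm/s.
R = 1.753e-03 × 3600 = 6.31 mm/hr.
Over 13 h: total = 6.31 × 13 = 82.03 ≈ 82 mm.

R ≈ 6.31 mm/hr; total ≈ 82 mm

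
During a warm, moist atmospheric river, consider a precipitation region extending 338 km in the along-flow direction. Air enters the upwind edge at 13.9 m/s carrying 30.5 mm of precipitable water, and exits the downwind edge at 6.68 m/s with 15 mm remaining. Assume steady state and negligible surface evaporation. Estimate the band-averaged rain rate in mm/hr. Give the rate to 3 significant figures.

Column moisture flux per unit crosswind length is F = V × PW.
Inflow: F_in = 13.9 × 30.5 = 423.95 mm·m/s
Outflow: F_out = 6.68 × 15 = 100.2 mm·m/s
Steady-state rate R = (F_in − F_out)/L = (423.95 − 100.2) / 338000 m = 9.578e-04 mm/s.
R = 9.578e-04 × 3600 = 3.45 mm/hr.

R ≈ 3.45 mm/hr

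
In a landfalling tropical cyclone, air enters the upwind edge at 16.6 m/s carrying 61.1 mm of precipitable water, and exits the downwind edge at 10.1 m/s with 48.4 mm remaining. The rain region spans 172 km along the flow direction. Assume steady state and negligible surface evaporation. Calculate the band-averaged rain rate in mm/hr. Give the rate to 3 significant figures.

Column moisture flux per unit crosswind length is F = V × PW.
Inflow: F_in = 16.6 × 61.1 = 1014.26 mm·m/s
Outflow: F_out = 10.1 × 48.4 = 488.84 mm·m/s
Steady-state rate R = (F_in − F_out)/L = (1014.26 − 488.84) / 172000 m = 3.055e-03 mm/s.
R = 3.055e-03 × 3600 = 11.0 mm/hr.

R ≈ 11.0 mm/hr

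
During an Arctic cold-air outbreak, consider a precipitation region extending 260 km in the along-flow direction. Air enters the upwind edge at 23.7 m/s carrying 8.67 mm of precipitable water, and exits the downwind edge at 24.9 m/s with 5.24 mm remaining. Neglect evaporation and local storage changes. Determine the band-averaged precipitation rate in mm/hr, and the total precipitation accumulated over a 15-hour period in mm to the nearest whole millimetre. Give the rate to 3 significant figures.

Column moisture flux per unit crosswind length is F = V × PW.
Inflow: F_in = 23.7 × 8.67 = 205.479 mm·m/s
Outflow: F_out = 24.9 × 5.24 = 130.476 mm·m/s
Steady-state rate R = (F_in − F_out)/L = (205.479 − 130.476) / 260000 m = 2.885e-04 mm/s.
R = 2.885e-04 × 3600 = 1.04 mm/hr.
Over 15 h: total = 1.04 × 15 = 15.6 ≈ 16 mm.

R ≈ 1.04 mm/hr; total ≈ 16 mm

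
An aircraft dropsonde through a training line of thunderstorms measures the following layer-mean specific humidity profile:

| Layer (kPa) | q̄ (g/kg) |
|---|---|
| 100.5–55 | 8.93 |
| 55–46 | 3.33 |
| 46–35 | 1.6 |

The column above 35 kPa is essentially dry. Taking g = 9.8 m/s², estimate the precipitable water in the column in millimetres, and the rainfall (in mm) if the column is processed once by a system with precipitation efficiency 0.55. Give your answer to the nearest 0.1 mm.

PW ≈ 46.3 mm; rainfall ≈ 25.5 mm

Precipitable water is the column-integrated vapour mass per unit area: PW = (1/g) Σ q̄ Δp, with q in kg/kg and Δp in Pa (1 kg/m² of water = 1 mm).
Layer 100.5–55 kPa: Δp = 455 hPa = 45500 Pa, q̄ = 0.00893 kg/kg → 0.00893 × 45500 / 9.8 = 41.46 mm
Layer 55–46 kPa: Δp = 90 hPa = 9000 Pa, q̄ = 0.00333 kg/kg → 0.00333 × 9000 / 9.8 = 3.06 mm
Layer 46–35 kPa: Δp = 110 hPa = 11000 Pa, q̄ = 0.0016 kg/kg → 0.0016 × 11000 / 9.8 = 1.80 mm
PW = 41.46 + 3.06 + 1.80 = 46.32 ≈ 46.3 mm.
Rainfall = ε × PW = 0.55 × 46.3 = 25.5 mm.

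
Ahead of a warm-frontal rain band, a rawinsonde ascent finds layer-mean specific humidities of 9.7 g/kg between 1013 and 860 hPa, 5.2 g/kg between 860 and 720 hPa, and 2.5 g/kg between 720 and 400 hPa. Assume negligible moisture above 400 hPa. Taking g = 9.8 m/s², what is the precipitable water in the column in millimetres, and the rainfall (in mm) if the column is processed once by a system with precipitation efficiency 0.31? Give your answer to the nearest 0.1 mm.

PW ≈ 30.7 mm; rainfall ≈ 9.5 mm

Precipitable water is the column-integrated vapour mass per unit area: PW = (1/g) Σ q̄ Δp, with q in kg/kg and Δp in Pa (1 kg/m² of water = 1 mm).
Layer 1013–860 hPa: Δp = 153 hPa = 15300 Pa, q̄ = 0.0097 kg/kg → 0.0097 × 15300 / 9.8 = 15.14 mm
Layer 860–720 hPa: Δp = 140 hPa = 14000 Pa, q̄ = 0.0052 kg/kg → 0.0052 × 14000 / 9.8 = 7.43 mm
Layer 720–400 hPa: Δp = 320 hPa = 32000 Pa, q̄ = 0.0025 kg/kg → 0.0025 × 32000 / 9.8 = 8.16 mm
PW = 15.14 + 7.43 + 8.16 = 30.73 ≈ 30.7 mm.
Rainfall = ε × PW = 0.31 × 30.7 = 9.5 mm.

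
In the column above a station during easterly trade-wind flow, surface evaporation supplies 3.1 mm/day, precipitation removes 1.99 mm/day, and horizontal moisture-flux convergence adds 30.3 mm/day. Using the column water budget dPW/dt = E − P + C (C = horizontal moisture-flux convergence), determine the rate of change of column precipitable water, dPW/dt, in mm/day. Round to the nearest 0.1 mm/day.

dPW/dt = E − P + C = 3.1 − 1.99 + (30.3) = 31.4 mm/day.

dPW/dt ≈ 31.4 mm/day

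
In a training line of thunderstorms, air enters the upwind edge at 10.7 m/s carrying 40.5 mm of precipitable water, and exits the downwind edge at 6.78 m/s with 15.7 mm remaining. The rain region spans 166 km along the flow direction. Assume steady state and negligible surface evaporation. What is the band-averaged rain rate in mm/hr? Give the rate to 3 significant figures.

Column moisture flux per unit crosswind length is F = V × PW.
Inflow: F_in = 10.7 × 40.5 = 433.35 mm·m/s
Outflow: F_out = 6.78 × 15.7 = 106.446 mm·m/s
Steady-state rate R = (F_in − F_out)/L = (433.35 − 106.446) / 166000 m = 1.969e-03 mm/s.
R = 1.969e-03 × 3600 = 7.09 mm/hr.

R ≈ 7.09 mm/hr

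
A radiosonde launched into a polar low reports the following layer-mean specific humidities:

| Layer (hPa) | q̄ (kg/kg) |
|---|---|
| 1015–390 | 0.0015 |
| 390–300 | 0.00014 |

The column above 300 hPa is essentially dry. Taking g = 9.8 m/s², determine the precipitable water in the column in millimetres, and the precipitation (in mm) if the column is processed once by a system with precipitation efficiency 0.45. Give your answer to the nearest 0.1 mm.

PW ≈ 9.7 mm; precipitation ≈ 4.4 mm

Precipitable water is the column-integrated vapour mass per unit area: PW = (1/g) Σ q̄ Δp, with q in kg/kg and Δp in Pa (1 kg/m² of water = 1 mm).
Layer 1015–390 hPa: Δp = 625 hPa = 62500 Pa, q̄ = 0.0015 kg/kg → 0.0015 × 62500 / 9.8 = 9.57 mm
Layer 390–300 hPa: Δp = 90 hPa = 9000 Pa, q̄ = 0.00014 kg/kg → 0.00014 × 9000 / 9.8 = 0.13 mm
PW = 9.57 + 0.13 = 9.70 ≈ 9.7 mm.
Precipitation = ε × PW = 0.45 × 9.7 = 4.4 mm.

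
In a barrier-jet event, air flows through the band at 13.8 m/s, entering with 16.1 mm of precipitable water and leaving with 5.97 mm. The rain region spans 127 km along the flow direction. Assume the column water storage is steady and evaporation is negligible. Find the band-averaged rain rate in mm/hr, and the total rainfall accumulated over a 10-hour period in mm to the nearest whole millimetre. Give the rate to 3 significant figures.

Column moisture flux per unit crosswind length is F = V × PW.
Inflow: F_in = 13.8 × 16.1 = 222.18 mm·m/s
Outflow: F_out = 13.8 × 5.97 = 82.386 mm·m/s
Steady-state rate R = (F_in − F_out)/L = (222.18 − 82.386) / 127000 m = 1.101e-03 mm/s.
R = 1.101e-03 × 3600 = 3.96 mm/hr.
Over 10 h: total = 3.96 × 10 = 39.6 ≈ 40 mm.

R ≈ 3.96 mm/hr; total ≈ 40 mm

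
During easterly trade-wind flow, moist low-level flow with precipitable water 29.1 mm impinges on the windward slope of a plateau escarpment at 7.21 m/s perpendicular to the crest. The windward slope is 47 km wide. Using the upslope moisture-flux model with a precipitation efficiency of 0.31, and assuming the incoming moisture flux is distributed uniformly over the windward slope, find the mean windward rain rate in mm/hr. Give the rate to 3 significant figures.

R ≈ 4.98 mm/hr

Incoming column moisture flux per unit ridge length: F = V × PW = 7.21 × 29.1 = 209.811 mm·m/s.
Spread over the 47 km slope with efficiency ε = 0.31: R = ε·F/W = 0.31 × 209.811 / 47000 m = 1.384e-03 mm/s.
R = 1.384e-03 × 3600 = 4.98 mm/hr.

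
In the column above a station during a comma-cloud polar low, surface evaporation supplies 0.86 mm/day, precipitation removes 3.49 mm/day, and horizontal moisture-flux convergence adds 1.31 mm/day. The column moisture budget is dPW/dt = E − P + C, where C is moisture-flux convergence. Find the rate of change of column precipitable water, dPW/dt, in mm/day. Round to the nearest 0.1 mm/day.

dPW/dt ≈ -1.3 mm/day

dPW/dt = E − P + C = 0.86 − 3.49 + (1.31) = -1.3 mm/day.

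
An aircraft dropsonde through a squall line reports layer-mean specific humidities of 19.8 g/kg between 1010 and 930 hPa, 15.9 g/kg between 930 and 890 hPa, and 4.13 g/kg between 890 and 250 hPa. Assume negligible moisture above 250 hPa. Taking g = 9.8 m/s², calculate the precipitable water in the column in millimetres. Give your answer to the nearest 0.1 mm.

Precipitable water is the column-integrated vapour mass per unit area: PW = (1/g) Σ q̄ Δp, with q in kg/kg and Δp in Pa (1 kg/m² of water = 1 mm).
Layer 1010–930 hPa: Δp = 80 hPa = 8000 Pa, q̄ = 0.0198 kg/kg → 0.0198 × 8000 / 9.8 = 16.16 mm
Layer 930–890 hPa: Δp = 40 hPa = 4000 Pa, q̄ = 0.0159 kg/kg → 0.0159 × 4000 / 9.8 = 6.49 mm
Layer 890–250 hPa: Δp = 640 hPa = 64000 Pa, q̄ = 0.00413 kg/kg → 0.00413 × 64000 / 9.8 = 26.97 mm
PW = 16.16 + 6.49 + 26.97 = 49.62 ≈ 49.6 mm.

PW ≈ 49.6 mm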